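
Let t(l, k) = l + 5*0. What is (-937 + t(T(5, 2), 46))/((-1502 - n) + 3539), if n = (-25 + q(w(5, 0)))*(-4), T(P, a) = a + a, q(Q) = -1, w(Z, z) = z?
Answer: -933/1933 ≈ -0.48267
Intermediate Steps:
T(P, a) = 2*a
t(l, k) = l (t(l, k) = l + 0 = l)
n = 104 (n = (-25 - 1)*(-4) = -26*(-4) = 104)
(-937 + t(T(5, 2), 46))/((-1502 - n) + 3539) = (-937 + 2*2)/((-1502 - 1*104) + 3539) = (-937 + 4)/((-1502 - 104) + 3539) = -933/(-1606 + 3539) = -933/1933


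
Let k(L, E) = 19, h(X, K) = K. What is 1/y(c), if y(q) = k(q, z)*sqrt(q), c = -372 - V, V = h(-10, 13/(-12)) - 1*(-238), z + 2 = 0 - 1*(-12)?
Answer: -2*I*sqrt(21921)/138833 ≈ -0.0021329*I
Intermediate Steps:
z = 10 (z = -2 + (0 - 1*(-12)) = -2 + (0 + 12) = -2 + 12 = 10)
V = 2843/12 (V = 13/(-12) - 1*(-238) = 13*(-1/12) + 238 = -13/12 + 238 = 2843/12 ≈ 236.92)
c = -7307/12 (c = -372 - 1*2843/12 = -372 - 2843/12 = -7307/12 ≈ -608.92)
y(q) = 19*sqrt(q)
1/y(c) = 1/(19*sqrt(-7307/12)) = 1/(19*(I*sqrt(21921)/6)) = 1/(19*I*sqrt(21921)/6) = -2*I*sqrt(21921)/138833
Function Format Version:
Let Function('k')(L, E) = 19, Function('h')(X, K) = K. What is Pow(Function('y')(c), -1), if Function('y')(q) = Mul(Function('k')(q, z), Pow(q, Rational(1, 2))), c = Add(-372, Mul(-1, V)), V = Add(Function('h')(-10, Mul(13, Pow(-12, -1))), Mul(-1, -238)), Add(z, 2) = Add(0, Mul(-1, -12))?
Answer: Mul(Rational(-2, 138833), I, Pow(21921, Rational(1, 2))) ≈ Mul(-0.0021329, I)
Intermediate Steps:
z = 10 (z = Add(-2, Add(0, Mul(-1, -12))) = Add(-2, Add(0, 12)) = Add(-2, 12) = 10)
V = Rational(2843, 12) (V = Add(Mul(13, Pow(-12, -1)), Mul(-1, -238)) = Add(Mul(13, Rational(-1, 12)), 238) = Add(Rational(-13, 12), 238) = Rational(2843, 12) ≈ 236.92)
c = Rational(-7307, 12) (c = Add(-372, Mul(-1, Rational(2843, 12))) = Add(-372, Rational(-2843, 12)) = Rational(-7307, 12) ≈ -608.92)
Function('y')(q) = Mul(19, Pow(q, Rational(1, 2)))
Pow(Function('y')(c), -1) = Pow(Mul(19, Pow(Rational(-7307, 12), Rational(1, 2))), -1) = Pow(Mul(19, Mul(Rational(1, 6), I, Pow(21921, Rational(1, 2)))), -1) = Pow(Mul(Rational(19, 6), I, Pow(21921, Rational(1, 2))), -1) = Mul(Rational(-2, 138833), I, Pow(21921, Rational(1, 2)))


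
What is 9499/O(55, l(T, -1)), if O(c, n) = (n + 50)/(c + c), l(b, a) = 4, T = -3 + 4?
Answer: 522445/27 ≈ 19350.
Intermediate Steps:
T = 1
O(c, n) = (50 + n)/(2*c) (O(c, n) = (50 + n)/((2*c)) = (50 + n)*(1/(2*c)) = (50 + n)/(2*c))
9499/O(55, l(T, -1)) = 9499/(((½)*(50 + 4)/55)) = 9499/(((½)*(1/55)*54)) = 9499/(27/55) = 9499*(55/27) = 522445/27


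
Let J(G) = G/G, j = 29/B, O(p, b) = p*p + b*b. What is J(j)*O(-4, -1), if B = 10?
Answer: 17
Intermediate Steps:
O(p, b) = b² + p² (O(p, b) = p² + b² = b² + p²)
j = 29/10 ≈ 2.9000
J(G) = 1
J(j)*O(-4, -1) = 1*((-1)² + (-4)²) = 1*(1 + 16) = 1*17 = 17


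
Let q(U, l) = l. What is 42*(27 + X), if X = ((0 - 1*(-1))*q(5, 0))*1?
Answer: 1134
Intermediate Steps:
X = 0 (X = ((0 - 1*(-1))*0)*1 = ((0 + 1)*0)*1 = (1*0)*1 = 0*1 = 0)
42*(27 + X) = 42*(27 + 0) = 42*27 = 1134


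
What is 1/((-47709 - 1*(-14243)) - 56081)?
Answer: -1/89547 ≈ -1.1167e-5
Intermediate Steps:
1/((-47709 - 1*(-14243)) - 56081) = 1/((-47709 + 14243) - 56081) = 1/(-33466 - 56081) = 1/(-89547) = -1/89547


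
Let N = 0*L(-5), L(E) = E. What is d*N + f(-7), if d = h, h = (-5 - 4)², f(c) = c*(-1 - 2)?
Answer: 21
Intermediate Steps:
f(c) = -3*c (f(c) = c*(-3) = -3*c)
N = 0 (N = 0*(-5) = 0)
h = 81 (h = (-9)² = 81)
d = 81
d*N + f(-7) = 81*0 - 3*(-7) = 0 + 21 = 21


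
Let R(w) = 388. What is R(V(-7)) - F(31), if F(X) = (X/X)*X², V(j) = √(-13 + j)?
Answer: -573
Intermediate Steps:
F(X) = X² (F(X) = 1*X² = X²)
R(V(-7)) - F(31) = 388 - 1*31² = 388 - 1*961 = 388 - 961 = -573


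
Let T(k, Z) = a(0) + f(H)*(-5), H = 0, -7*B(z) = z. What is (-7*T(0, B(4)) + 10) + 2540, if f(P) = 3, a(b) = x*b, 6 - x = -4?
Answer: 2655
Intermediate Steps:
x = 10 (x = 6 - 1*(-4) = 6 + 4 = 10)
B(z) = -z/7
a(b) = 10*b
T(k, Z) = -15 (T(k, Z) = 10*0 + 3*(-5) = 0 - 15 = -15)
(-7*T(0, B(4)) + 10) + 2540 = (-7*(-15) + 10) + 2540 = (105 + 10) + 2540 = 115 + 2540 = 2655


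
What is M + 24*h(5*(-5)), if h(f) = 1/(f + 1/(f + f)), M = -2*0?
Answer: -400/417 ≈ -0.95923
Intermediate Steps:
M = 0
h(f) = 1/(f + 1/(2*f))
M + 24*h(5*(-5)) = 0 + 24*(2*(5*(-5))/(1 + 2*(5*(-5))**2)) = 0 + 24*(2*(-25)/(1 + 2*(-25)**2)) = 0 + 24*(2*(-25)/(1 + 2*625)) = 0 + 24*(2*(-25)/(1 + 1250)) = 0 + 24*(2*(-25)/1251) = 0 + 24*(2*(-25)*(1/1251)) = 0 + 24*(-50/1251) = 0 - 400/417 = -400/417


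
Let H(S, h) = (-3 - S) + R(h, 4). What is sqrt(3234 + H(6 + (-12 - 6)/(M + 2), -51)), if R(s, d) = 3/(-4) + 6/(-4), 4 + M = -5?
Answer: sqrt(631155)/14 ≈ 56.747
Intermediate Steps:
M = -9 (M = -4 - 5 = -9)
R(s, d) = -9/4 (R(s, d) = 3*(-1/4) + 6*(-1/4) = -3/4 - 3/2 = -9/4)
H(S, h) = -21/4 - S (H(S, h) = (-3 - S) - 9/4 = -21/4 - S)
sqrt(3234 + H(6 + (-12 - 6)/(M + 2), -51)) = sqrt(3234 + (-21/4 - (6 + (-12 - 6)/(-9 + 2)))) = sqrt(3234 + (-21/4 - (6 - 18/(-7)))) = sqrt(3234 + (-21/4 - (6 - 18*(-1/7)))) = sqrt(3234 + (-21/4 - (6 + 18/7))) = sqrt(3234 + (-21/4 - 1*60/7)) = sqrt(3234 + (-21/4 - 60/7)) = sqrt(3234 - 387/28) = sqrt(90165/28) = sqrt(631155)/14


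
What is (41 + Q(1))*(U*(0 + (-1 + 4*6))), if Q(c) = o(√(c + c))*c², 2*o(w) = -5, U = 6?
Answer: 5313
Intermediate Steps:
o(w) = -5/2 (o(w) = (½)*(-5) = -5/2)
Q(c) = -5*c²/2
(41 + Q(1))*(U*(0 + (-1 + 4*6))) = (41 - 5/2*1²)*(6*(0 + (-1 + 4*6))) = (41 - 5/2*1)*(6*(0 + (-1 + 24))) = (41 - 5/2)*(6*(0 + 23)) = 77*(6*23)/2 = (77/2)*138 = 5313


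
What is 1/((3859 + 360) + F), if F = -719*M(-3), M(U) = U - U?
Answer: 1/4219 ≈ 0.00023702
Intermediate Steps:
M(U) = 0
F = 0 (F = -719*0 = 0)
1/((3859 + 360) + F) = 1/((3859 + 360) + 0) = 1/(4219 + 0) = 1/4219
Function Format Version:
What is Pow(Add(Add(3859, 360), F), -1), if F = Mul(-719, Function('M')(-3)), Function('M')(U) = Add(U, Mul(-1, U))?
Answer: Rational(1, 4219) ≈ 0.00023702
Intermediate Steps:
Function('M')(U) = 0
F = 0 (F = Mul(-719, 0) = 0)
Pow(Add(Add(3859, 360), F), -1) = Pow(Add(Add(3859, 360), 0), -1) = Pow(Add(4219, 0), -1) = Pow(4219, -1) = Rational(1, 4219)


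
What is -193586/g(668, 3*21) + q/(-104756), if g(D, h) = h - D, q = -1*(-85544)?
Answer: 5056885224/15844345 ≈ 319.16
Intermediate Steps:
q = 85544
-193586/g(668, 3*21) + q/(-104756) = -193586/(3*21 - 1*668) + 85544/(-104756) = -193586/(63 - 668) + 85544*(-1/104756) = -193586/(-605) - 21386/26189 = -193586*(-1/605) - 21386/26189 = 193586/605 - 21386/26189 = 5056885224/15844345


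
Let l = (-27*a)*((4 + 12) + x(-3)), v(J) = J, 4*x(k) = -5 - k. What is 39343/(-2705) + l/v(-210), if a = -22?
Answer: -2211131/37870 ≈ -58.387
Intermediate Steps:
x(k) = -5/4 - k/4 (x(k) = (-5 - k)/4 = -5/4 - k/4)
l = 9207 (l = (-27*(-22))*((4 + 12) + (-5/4 - 1/4*(-3))) = 594*(16 + (-5/4 + 3/4)) = 594*(16 - 1/2) = 594*(31/2) = 9207)
39343/(-2705) + l/v(-210) = 39343/(-2705) + 9207/(-210) = 39343*(-1/2705) + 9207*(-1/210) = -39343/2705 - 3069/70 = -2211131/37870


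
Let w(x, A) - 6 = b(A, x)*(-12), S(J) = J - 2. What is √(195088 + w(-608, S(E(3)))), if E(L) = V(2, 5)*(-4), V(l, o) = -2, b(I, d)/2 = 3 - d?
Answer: √180430 ≈ 424.77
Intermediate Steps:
b(I, d) = 6 - 2*d (b(I, d) = 2*(3 - d) = 6 - 2*d)
E(L) = 8 (E(L) = -2*(-4) = 8)
S(J) = -2 + J
w(x, A) = -66 + 24*x (w(x, A) = 6 + (6 - 2*x)*(-12) = 6 + (-72 + 24*x) = -66 + 24*x)
√(195088 + w(-608, S(E(3)))) = √(195088 + (-66 + 24*(-608))) = √(195088 + (-66 - 14592)) = √(195088 - 14658) = √180430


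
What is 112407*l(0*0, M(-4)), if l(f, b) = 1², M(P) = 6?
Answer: 112407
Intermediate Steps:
l(f, b) = 1
112407*l(0*0, M(-4)) = 112407*1 = 112407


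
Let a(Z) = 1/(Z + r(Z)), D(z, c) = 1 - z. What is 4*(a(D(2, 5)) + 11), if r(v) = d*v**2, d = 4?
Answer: 136/3 ≈ 45.333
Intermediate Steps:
r(v) = 4*v**2
a(Z) = 1/(Z + 4*Z**2)
4*(a(D(2, 5)) + 11) = 4*(1/((1 - 1*2)*(1 + 4*(1 - 1*2))) + 11) = 4*(1/((1 - 2)*(1 + 4*(1 - 2))) + 11) = 4*(1/((-1)*(1 + 4*(-1))) + 11) = 4*(-1/(1 - 4) + 11) = 4*(-1/(-3) + 11) = 4*(-1*(-1/3) + 11) = 4*(1/3 + 11) = 4*(34/3) = 136/3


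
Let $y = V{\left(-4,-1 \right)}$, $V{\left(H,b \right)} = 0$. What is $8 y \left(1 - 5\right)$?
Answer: $0$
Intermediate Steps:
$y = 0$
$8 y \left(1 - 5\right) = 8 \cdot 0 \left(1 - 5\right) = 0 \left(-4\right) = 0$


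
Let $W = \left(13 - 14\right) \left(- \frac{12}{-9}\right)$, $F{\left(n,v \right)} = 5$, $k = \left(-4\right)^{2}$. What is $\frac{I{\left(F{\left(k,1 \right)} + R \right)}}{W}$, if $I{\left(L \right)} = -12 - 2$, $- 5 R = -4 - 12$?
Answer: $\frac{21}{2} \approx 10.5$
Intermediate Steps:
$k = 16$
$R = \frac{16}{5}$ ($R = - \frac{-4 - 12}{5} = \left(- \frac{1}{5}\right) \left(-16\right) = \frac{16}{5} \approx 3.2$)
$I{\left(L \right)} = -14$
$W = - \frac{4}{3}$ ($W = - \frac{\left(-12\right) \left(-1\right)}{9} = \left(-1\right) \frac{4}{3} = - \frac{4}{3} \approx -1.3333$)
$\frac{I{\left(F{\left(k,1 \right)} + R \right)}}{W} = - \frac{14}{- \frac{4}{3}} = \left(-14\right) \left(- \frac{3}{4}\right) = \frac{21}{2}$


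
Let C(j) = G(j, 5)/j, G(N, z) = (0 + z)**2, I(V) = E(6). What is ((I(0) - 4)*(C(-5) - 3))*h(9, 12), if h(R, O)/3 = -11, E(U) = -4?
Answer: -2112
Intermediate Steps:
h(R, O) = -33 (h(R, O) = 3*(-11) = -33)
I(V) = -4
G(N, z) = z**2
C(j) = 25/j (C(j) = 5**2/j = 25/j)
((I(0) - 4)*(C(-5) - 3))*h(9, 12) = ((-4 - 4)*(25/(-5) - 3))*(-33) = -8*(25*(-1/5) - 3)*(-33) = -8*(-5 - 3)*(-33) = -8*(-8)*(-33) = 64*(-33) = -2112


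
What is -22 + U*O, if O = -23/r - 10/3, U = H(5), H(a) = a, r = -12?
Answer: -349/12 ≈ -29.083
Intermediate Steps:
U = 5
O = -17/12 (O = -23/(-12) - 10/3 = -23*(-1/12) - 10*⅓ = 23/12 - 10/3 = -17/12 ≈ -1.4167)
-22 + U*O = -22 + 5*(-17/12) = -22 - 85/12 = -349/12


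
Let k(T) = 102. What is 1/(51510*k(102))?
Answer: 1/5254020 ≈ 1.9033e-7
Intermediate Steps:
1/(51510*k(102)) = 1/(51510*102) = (1/51510)*(1/102) = 1/5254020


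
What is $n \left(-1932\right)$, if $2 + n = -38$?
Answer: $77280$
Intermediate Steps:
$n = -40$ ($n = -2 - 38 = -40$)
$n \left(-1932\right) = \left(-40\right) \left(-1932\right) = 77280$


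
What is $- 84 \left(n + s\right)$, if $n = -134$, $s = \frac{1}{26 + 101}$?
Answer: $\frac{1429428}{127} \approx 11255.0$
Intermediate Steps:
$s = \frac{1}{127} \approx 0.007874$
$- 84 \left(n + s\right) = - 84 \left(-134 + \frac{1}{127}\right) = \left(-84\right) \left(- \frac{17017}{127}\right) = \frac{1429428}{127}$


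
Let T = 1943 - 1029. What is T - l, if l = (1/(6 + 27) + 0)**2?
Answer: 995345/1089 ≈ 914.00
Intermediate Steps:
T = 914
l = 1/1089 (l = (1/33 + 0)**2 = (1/33)**2 = 1/1089 ≈ 0.00091827)
T - l = 914 - 1*1/1089 = 914 - 1/1089 = 995345/1089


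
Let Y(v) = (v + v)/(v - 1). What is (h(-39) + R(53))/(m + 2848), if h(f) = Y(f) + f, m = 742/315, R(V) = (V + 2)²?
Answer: 537831/513064 ≈ 1.0483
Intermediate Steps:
Y(v) = 2*v/(-1 + v) (Y(v) = (2*v)/(-1 + v) = 2*v/(-1 + v))
R(V) = (2 + V)²
m = 106/45 (m = 742*(1/315) = 106/45 ≈ 2.3556)
h(f) = f + 2*f/(-1 + f) (h(f) = 2*f/(-1 + f) + f = f + 2*f/(-1 + f))
(h(-39) + R(53))/(m + 2848) = (-39*(1 - 39)/(-1 - 39) + (2 + 53)²)/(106/45 + 2848) = (-39*(-38)/(-40) + 55²)/(128266/45) = (-39*(-1/40)*(-38) + 3025)*(45/128266) = (-741/20 + 3025)*(45/128266) = (59759/20)*(45/128266) = 537831/513064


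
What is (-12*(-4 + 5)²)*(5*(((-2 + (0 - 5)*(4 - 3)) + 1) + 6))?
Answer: 0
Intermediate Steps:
(-12*(-4 + 5)²)*(5*(((-2 + (0 - 5)*(4 - 3)) + 1) + 6)) = (-12*1²)*(5*(((-2 - 5*1) + 1) + 6)) = (-12*1)*(5*(((-2 - 5) + 1) + 6)) = -60*((-7 + 1) + 6) = -60*(-6 + 6) = -60*0 = -12*0 = 0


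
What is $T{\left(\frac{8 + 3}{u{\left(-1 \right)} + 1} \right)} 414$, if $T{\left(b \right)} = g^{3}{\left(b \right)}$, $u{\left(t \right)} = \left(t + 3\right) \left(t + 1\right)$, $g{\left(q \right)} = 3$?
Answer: $11178$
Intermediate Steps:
$u{\left(t \right)} = \left(1 + t\right) \left(3 + t\right)$ ($u{\left(t \right)} = \left(3 + t\right) \left(1 + t\right) = \left(1 + t\right) \left(3 + t\right)$)
$T{\left(b \right)} = 27$ ($T{\left(b \right)} = 3^{3} = 27$)
$T{\left(\frac{8 + 3}{u{\left(-1 \right)} + 1} \right)} 414 = 27 \cdot 414 = 11178$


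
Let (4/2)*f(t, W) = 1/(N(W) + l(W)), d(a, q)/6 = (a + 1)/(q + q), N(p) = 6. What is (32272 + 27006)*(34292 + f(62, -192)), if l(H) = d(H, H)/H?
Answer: 149483522803544/73537 ≈ 2.0328e+9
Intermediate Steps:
d(a, q) = 3*(1 + a)/q (d(a, q) = 6*((a + 1)/(q + q)) = 6*((1 + a)/((2*q))) = 6*((1 + a)*(1/(2*q))) = 6*((1 + a)/(2*q)) = 3*(1 + a)/q)
l(H) = 3*(1 + H)/H² (l(H) = (3*(1 + H)/H)/H = 3*(1 + H)/H²)
f(t, W) = 1/(2*(6 + 3*(1 + W)/W²))
(32272 + 27006)*(34292 + f(62, -192)) = (32272 + 27006)*(34292 + (⅙)*(-192)²/(1 - 192 + 2*(-192)²)) = 59278*(34292 + (⅙)*36864/(1 - 192 + 2*36864)) = 59278*(34292 + (⅙)*36864/(1 - 192 + 73728)) = 59278*(34292 + (⅙)*36864/73537) = 59278*(34292 + (⅙)*36864*(1/73537)) = 59278*(34292 + 6144/73537) = 59278*(2521736948/73537) = 149483522803544/73537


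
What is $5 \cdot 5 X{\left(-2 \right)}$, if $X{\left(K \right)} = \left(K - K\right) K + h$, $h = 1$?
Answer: $25$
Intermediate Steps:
$X{\left(K \right)} = 1$ ($X{\left(K \right)} = \left(K - K\right) K + 1 = 0 K + 1 = 0 + 1 = 1$)
$5 \cdot 5 X{\left(-2 \right)} = 5 \cdot 5 \cdot 1 = 25 \cdot 1 = 25$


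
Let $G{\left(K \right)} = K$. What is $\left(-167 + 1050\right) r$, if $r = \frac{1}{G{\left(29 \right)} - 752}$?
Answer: $- \frac{883}{723} \approx -1.2213$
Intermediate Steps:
$r = - \frac{1}{723}$ ($r = \frac{1}{29 - 752} = \frac{1}{-723} = - \frac{1}{723} \approx -0.0013831$)
$\left(-167 + 1050\right) r = \left(-167 + 1050\right) \left(- \frac{1}{723}\right) = 883 \left(- \frac{1}{723}\right) = - \frac{883}{723}$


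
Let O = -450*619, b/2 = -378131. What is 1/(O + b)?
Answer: -1/1034812 ≈ -9.6636e-7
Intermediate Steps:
b = -756262 (b = 2*(-378131) = -756262)
O = -278550
1/(O + b) = 1/(-278550 - 756262) = 1/(-1034812) = -1/1034812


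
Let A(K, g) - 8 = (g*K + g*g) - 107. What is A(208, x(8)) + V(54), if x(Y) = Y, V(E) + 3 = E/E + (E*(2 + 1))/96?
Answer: 26059/16 ≈ 1628.7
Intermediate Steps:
V(E) = -2 + E/32 (V(E) = -3 + (E/E + (E*(2 + 1))/96) = -3 + (1 + (E*3)*(1/96)) = -3 + (1 + (3*E)*(1/96)) = -3 + (1 + E/32) = -2 + E/32)
A(K, g) = -99 + g² + K*g (A(K, g) = 8 + ((g*K + g*g) - 107) = 8 + ((K*g + g²) - 107) = 8 + ((g² + K*g) - 107) = 8 + (-107 + g² + K*g) = -99 + g² + K*g)
A(208, x(8)) + V(54) = (-99 + 8² + 208*8) + (-2 + (1/32)*54) = (-99 + 64 + 1664) + (-2 + 27/16) = 1629 - 5/16 = 26059/16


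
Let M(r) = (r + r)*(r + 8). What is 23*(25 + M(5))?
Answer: 3565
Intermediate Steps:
M(r) = 2*r*(8 + r) (M(r) = (2*r)*(8 + r) = 2*r*(8 + r))
23*(25 + M(5)) = 23*(25 + 2*5*(8 + 5)) = 23*(25 + 2*5*13) = 23*(25 + 130) = 23*155 = 3565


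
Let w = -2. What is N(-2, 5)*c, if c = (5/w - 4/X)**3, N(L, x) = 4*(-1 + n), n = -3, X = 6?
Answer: 13718/27 ≈ 508.07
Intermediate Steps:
N(L, x) = -16 (N(L, x) = 4*(-1 - 3) = 4*(-4) = -16)
c = -6859/216 (c = (5/(-2) - 4/6)**3 = (5*(-1/2) - 4*1/6)**3 = (-5/2 - 2/3)**3 = (-19/6)**3 = -6859/216 ≈ -31.755)
N(-2, 5)*c = -16*(-6859/216) = 13718/27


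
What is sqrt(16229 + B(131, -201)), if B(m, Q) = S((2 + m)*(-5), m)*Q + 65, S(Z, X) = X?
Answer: I*sqrt(10037) ≈ 100.18*I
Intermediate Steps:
B(m, Q) = 65 + Q*m (B(m, Q) = m*Q + 65 = Q*m + 65 = 65 + Q*m)
sqrt(16229 + B(131, -201)) = sqrt(16229 + (65 - 201*131)) = sqrt(16229 + (65 - 26331)) = sqrt(16229 - 26266) = sqrt(-10037) = I*sqrt(10037)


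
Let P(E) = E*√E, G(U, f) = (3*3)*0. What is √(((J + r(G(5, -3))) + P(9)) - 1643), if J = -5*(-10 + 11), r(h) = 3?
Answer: I*√1618 ≈ 40.224*I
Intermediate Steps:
G(U, f) = 0 (G(U, f) = 9*0 = 0)
P(E) = E^(3/2)
J = -5 (J = -5*1 = -5)
√(((J + r(G(5, -3))) + P(9)) - 1643) = √(((-5 + 3) + 9^(3/2)) - 1643) = √((-2 + 27) - 1643) = √(25 - 1643) = √(-1618) = I*√1618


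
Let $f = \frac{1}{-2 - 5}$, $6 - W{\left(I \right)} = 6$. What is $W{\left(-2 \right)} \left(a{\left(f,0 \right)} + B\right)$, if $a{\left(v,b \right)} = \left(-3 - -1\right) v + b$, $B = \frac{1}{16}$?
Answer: $0$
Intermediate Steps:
$W{\left(I \right)} = 0$ ($W{\left(I \right)} = 6 - 6 = 0$)
$f = - \frac{1}{7}$ ($f = \frac{1}{-7} = - \frac{1}{7} \approx -0.14286$)
$B = \frac{1}{16} \approx 0.0625$
$a{\left(v,b \right)} = b - 2 v$ ($a{\left(v,b \right)} = \left(-3 + 1\right) v + b = - 2 v + b = b - 2 v$)
$W{\left(-2 \right)} \left(a{\left(f,0 \right)} + B\right) = 0 \left(\left(0 - - \frac{2}{7}\right) + \frac{1}{16}\right) = 0 \left(\left(0 + \frac{2}{7}\right) + \frac{1}{16}\right) = 0 \left(\frac{2}{7} + \frac{1}{16}\right) = 0 \cdot \frac{39}{112} = 0$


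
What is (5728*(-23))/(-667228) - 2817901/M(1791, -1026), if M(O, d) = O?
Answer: -469986623731/298751337 ≈ -1573.2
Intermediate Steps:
(5728*(-23))/(-667228) - 2817901/M(1791, -1026) = (5728*(-23))/(-667228) - 2817901/1791 = -131744*(-1/667228) - 2817901*1/1791 = 32936/166807 - 2817901/1791 = -469986623731/298751337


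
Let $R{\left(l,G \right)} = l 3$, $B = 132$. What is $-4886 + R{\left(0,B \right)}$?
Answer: $-4886$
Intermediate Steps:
$R{\left(l,G \right)} = 3 l$
$-4886 + R{\left(0,B \right)} = -4886 + 3 \cdot 0 = -4886 + 0 = -4886$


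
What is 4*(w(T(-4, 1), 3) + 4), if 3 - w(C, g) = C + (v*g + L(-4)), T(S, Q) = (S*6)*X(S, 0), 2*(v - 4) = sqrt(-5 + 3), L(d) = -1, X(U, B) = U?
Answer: -400 - 6*I*sqrt(2) ≈ -400.0 - 8.4853*I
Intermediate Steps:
v = 4 + I*sqrt(2)/2 (v = 4 + sqrt(-5 + 3)/2 = 4 + sqrt(-2)/2 = 4 + (I*sqrt(2))/2 = 4 + I*sqrt(2)/2 ≈ 4.0 + 0.70711*I)
T(S, Q) = 6*S**2 (T(S, Q) = (S*6)*S = (6*S)*S = 6*S**2)
w(C, g) = 4 - C - g*(4 + I*sqrt(2)/2) (w(C, g) = 3 - (C + ((4 + I*sqrt(2)/2)*g - 1)) = 3 - (C + (g*(4 + I*sqrt(2)/2) - 1)) = 3 - (C + (-1 + g*(4 + I*sqrt(2)/2))) = 3 - (-1 + C + g*(4 + I*sqrt(2)/2)) = 3 + (1 - C - g*(4 + I*sqrt(2)/2)) = 4 - C - g*(4 + I*sqrt(2)/2))
4*(w(T(-4, 1), 3) + 4) = 4*((4 - 6*(-4)**2 - 1/2*3*(8 + I*sqrt(2))) + 4) = 4*((4 - 6*16 + (-12 - 3*I*sqrt(2)/2)) + 4) = 4*((4 - 1*96 + (-12 - 3*I*sqrt(2)/2)) + 4) = 4*((4 - 96 + (-12 - 3*I*sqrt(2)/2)) + 4) = 4*((-104 - 3*I*sqrt(2)/2) + 4) = 4*(-100 - 3*I*sqrt(2)/2) = -400 - 6*I*sqrt(2)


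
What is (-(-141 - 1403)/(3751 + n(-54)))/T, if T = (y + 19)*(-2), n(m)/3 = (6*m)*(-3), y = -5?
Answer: -386/46669 ≈ -0.0082710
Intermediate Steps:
n(m) = -54*m (n(m) = 3*((6*m)*(-3)) = 3*(-18*m) = -54*m)
T = -28 (T = (-5 + 19)*(-2) = 14*(-2) = -28)
(-(-141 - 1403)/(3751 + n(-54)))/T = -(-141 - 1403)/(3751 - 54*(-54))/(-28) = -(-1544)/(3751 + 2916)*(-1/28) = -(-1544)/6667*(-1/28) = -1*(-1544/6667)*(-1/28) = (1544/6667)*(-1/28) = -386/46669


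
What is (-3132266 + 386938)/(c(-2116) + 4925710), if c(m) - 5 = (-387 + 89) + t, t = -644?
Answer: -2745328/4924773 ≈ -0.55745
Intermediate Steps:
c(m) = -937 (c(m) = 5 + ((-387 + 89) - 644) = 5 + (-298 - 644) = 5 - 942 = -937)
(-3132266 + 386938)/(c(-2116) + 4925710) = (-3132266 + 386938)/(-937 + 4925710) = -2745328/4924773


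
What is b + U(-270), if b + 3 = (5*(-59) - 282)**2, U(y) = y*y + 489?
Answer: 406315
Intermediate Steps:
U(y) = 489 + y**2 (U(y) = y**2 + 489 = 489 + y**2)
b = 332926 (b = -3 + (5*(-59) - 282)**2 = -3 + (-295 - 282)**2 = -3 + (-577)**2 = -3 + 332929 = 332926)
b + U(-270) = 332926 + (489 + (-270)**2) = 332926 + (489 + 72900) = 332926 + 73389 = 406315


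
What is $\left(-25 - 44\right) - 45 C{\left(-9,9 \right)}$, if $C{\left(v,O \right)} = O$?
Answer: $-474$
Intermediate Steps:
$\left(-25 - 44\right) - 45 C{\left(-9,9 \right)} = \left(-25 - 44\right) - 405 = -69 - 405 = -474$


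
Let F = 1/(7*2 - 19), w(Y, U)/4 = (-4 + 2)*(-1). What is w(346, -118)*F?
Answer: -8/5 ≈ -1.6000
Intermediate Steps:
w(Y, U) = 8 (w(Y, U) = 4*((-4 + 2)*(-1)) = 4*(-2*(-1)) = 4*2 = 8)
F = -⅕ (F = 1/(14 - 19) = 1/(-5) = -⅕ ≈ -0.20000)
w(346, -118)*F = 8*(-⅕) = -8/5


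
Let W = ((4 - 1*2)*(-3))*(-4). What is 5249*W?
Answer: 125976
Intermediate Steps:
W = 24 (W = ((4 - 2)*(-3))*(-4) = (2*(-3))*(-4) = -6*(-4) = 24)
5249*W = 5249*24 = 125976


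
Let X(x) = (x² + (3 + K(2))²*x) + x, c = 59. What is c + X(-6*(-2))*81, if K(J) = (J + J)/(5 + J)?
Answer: 1229555/49 ≈ 25093.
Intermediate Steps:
K(J) = 2*J/(5 + J) (K(J) = (2*J)/(5 + J) = 2*J/(5 + J))
X(x) = x² + 674*x/49 (X(x) = (x² + (3 + 2*2/(5 + 2))²*x) + x = (x² + (3 + 2*2/7)²*x) + x = (x² + (3 + 2*2*(⅐))²*x) + x = (x² + (3 + 4/7)²*x) + x = (x² + (25/7)²*x) + x = (x² + 625*x/49) + x = x² + 674*x/49)
c + X(-6*(-2))*81 = 59 + ((-6*(-2))*(674 + 49*(-6*(-2)))/49)*81 = 59 + ((1/49)*12*(674 + 49*12))*81 = 59 + ((1/49)*12*(674 + 588))*81 = 59 + ((1/49)*12*1262)*81 = 59 + (15144/49)*81 = 59 + 1226664/49 = 1229555/49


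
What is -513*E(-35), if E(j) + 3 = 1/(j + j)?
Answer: 108243/70 ≈ 1546.3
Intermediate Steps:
E(j) = -3 + 1/(2*j) (E(j) = -3 + 1/(j + j) = -3 + 1/(2*j))
-513*E(-35) = -513*(-3 + (½)/(-35)) = -513*(-3 + (½)*(-1/35)) = -513*(-3 - 1/70) = -513*(-211/70) = 108243/70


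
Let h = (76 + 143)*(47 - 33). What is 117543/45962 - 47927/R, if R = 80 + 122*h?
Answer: 1898808041/781629772 ≈ 2.4293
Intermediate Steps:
h = 3066 (h = 219*14 = 3066)
R = 374132 (R = 80 + 122*3066 = 80 + 374052 = 374132)
117543/45962 - 47927/R = 117543/45962 - 47927/374132 = 117543*(1/45962) - 47927*1/374132 = 117543/45962 - 4357/34012 = 1898808041/781629772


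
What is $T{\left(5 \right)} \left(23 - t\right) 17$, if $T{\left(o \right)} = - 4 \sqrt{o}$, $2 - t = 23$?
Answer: $- 2992 \sqrt{5} \approx -6690.3$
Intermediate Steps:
$t = -21$ ($t = 2 - 23 = -21$)
$T{\left(5 \right)} \left(23 - t\right) 17 = - 4 \sqrt{5} \left(23 - -21\right) 17 = - 4 \sqrt{5} \left(23 + 21\right) 17 = - 4 \sqrt{5} \cdot 44 \cdot 17 = - 176 \sqrt{5} \cdot 17 = - 2992 \sqrt{5}$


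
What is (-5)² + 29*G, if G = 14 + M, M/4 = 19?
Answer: 2635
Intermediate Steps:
M = 76 (M = 4*19 = 76)
G = 90 (G = 14 + 76 = 90)
(-5)² + 29*G = (-5)² + 29*90 = 25 + 2610 = 2635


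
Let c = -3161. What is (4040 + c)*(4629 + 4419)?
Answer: 7953192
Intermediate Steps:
(4040 + c)*(4629 + 4419) = (4040 - 3161)*(4629 + 4419) = 879*9048 = 7953192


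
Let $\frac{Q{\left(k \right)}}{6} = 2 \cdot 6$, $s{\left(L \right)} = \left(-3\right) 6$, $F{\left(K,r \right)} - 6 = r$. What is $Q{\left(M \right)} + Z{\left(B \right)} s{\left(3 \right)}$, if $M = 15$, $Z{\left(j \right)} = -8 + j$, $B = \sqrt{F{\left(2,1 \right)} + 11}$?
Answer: $216 - 54 \sqrt{2} \approx 139.63$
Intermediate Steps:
$F{\left(K,r \right)} = 6 + r$
$s{\left(L \right)} = -18$
$B = 3 \sqrt{2}$ ($B = \sqrt{\left(6 + 1\right) + 11} = \sqrt{7 + 11} = \sqrt{18} = 3 \sqrt{2} \approx 4.2426$)
$Q{\left(k \right)} = 72$ ($Q{\left(k \right)} = 6 \cdot 2 \cdot 6 = 6 \cdot 12 = 72$)
$Q{\left(M \right)} + Z{\left(B \right)} s{\left(3 \right)} = 72 + \left(-8 + 3 \sqrt{2}\right) \left(-18\right) = 72 + \left(144 - 54 \sqrt{2}\right) = 216 - 54 \sqrt{2}$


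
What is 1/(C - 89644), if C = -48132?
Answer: -1/137776 ≈ -7.2582e-6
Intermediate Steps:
1/(C - 89644) = 1/(-48132 - 89644) = 1/(-137776) = -1/137776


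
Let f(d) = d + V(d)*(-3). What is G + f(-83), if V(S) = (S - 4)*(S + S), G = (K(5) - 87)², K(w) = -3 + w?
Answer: -36184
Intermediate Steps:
G = 7225 (G = ((-3 + 5) - 87)² = (2 - 87)² = (-85)² = 7225)
V(S) = 2*S*(-4 + S) (V(S) = (-4 + S)*(2*S) = 2*S*(-4 + S))
f(d) = d - 6*d*(-4 + d) (f(d) = d + (2*d*(-4 + d))*(-3) = d - 6*d*(-4 + d))
G + f(-83) = 7225 - 83*(25 - 6*(-83)) = 7225 - 83*(25 + 498) = 7225 - 83*523 = 7225 - 43409 = -36184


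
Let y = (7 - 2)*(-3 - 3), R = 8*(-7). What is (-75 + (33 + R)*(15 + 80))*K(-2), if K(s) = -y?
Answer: -67800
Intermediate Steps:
R = -56
y = -30 (y = 5*(-6) = -30)
K(s) = 30 (K(s) = -1*(-30) = 30)
(-75 + (33 + R)*(15 + 80))*K(-2) = (-75 + (33 - 56)*(15 + 80))*30 = (-75 - 23*95)*30 = (-75 - 2185)*30 = -2260*30 = -67800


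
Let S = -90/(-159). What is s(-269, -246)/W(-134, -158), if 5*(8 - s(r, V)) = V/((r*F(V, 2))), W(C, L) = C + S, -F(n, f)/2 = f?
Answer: -1147079/19023680 ≈ -0.060297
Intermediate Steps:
F(n, f) = -2*f
S = 30/53 (S = -90*(-1/159) = 30/53 ≈ 0.56604)
W(C, L) = 30/53 + C (W(C, L) = C + 30/53 = 30/53 + C)
s(r, V) = 8 + V/(20*r) (s(r, V) = 8 - V/(5*(r*(-2*2))) = 8 - V/(5*(r*(-4))) = 8 - V/(5*((-4*r))) = 8 - V*(-1/(4*r))/5 = 8 - (-1)*V/(20*r) = 8 + V/(20*r))
s(-269, -246)/W(-134, -158) = (8 + (1/20)*(-246)/(-269))/(30/53 - 134) = (8 + (1/20)*(-246)*(-1/269))/(-7072/53) = (8 + 123/2690)*(-53/7072) = (21643/2690)*(-53/7072) = -1147079/19023680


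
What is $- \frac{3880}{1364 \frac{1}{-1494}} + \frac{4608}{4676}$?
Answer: $\frac{1694484252}{398629} \approx 4250.8$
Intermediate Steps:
$- \frac{3880}{1364 \frac{1}{-1494}} + \frac{4608}{4676} = - \frac{3880}{1364 \left(- \frac{1}{1494}\right)} + 4608 \cdot \frac{1}{4676} = - \frac{3880}{- \frac{682}{747}} + \frac{1152}{1169} = \left(-3880\right) \left(- \frac{747}{682}\right) + \frac{1152}{1169} = \frac{1449180}{341} + \frac{1152}{1169} = \frac{1694484252}{398629}$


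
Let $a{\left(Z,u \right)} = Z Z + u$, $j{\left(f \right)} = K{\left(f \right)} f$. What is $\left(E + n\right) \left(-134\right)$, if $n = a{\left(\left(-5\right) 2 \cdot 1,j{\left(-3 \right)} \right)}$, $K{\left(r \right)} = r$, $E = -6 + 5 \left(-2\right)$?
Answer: $-12462$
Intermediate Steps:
$E = -16$ ($E = -6 - 10 = -16$)
$j{\left(f \right)} = f^{2}$ ($j{\left(f \right)} = f f = f^{2}$)
$a{\left(Z,u \right)} = u + Z^{2}$ ($a{\left(Z,u \right)} = Z^{2} + u = u + Z^{2}$)
$n = 109$ ($n = \left(-3\right)^{2} + \left(\left(-5\right) 2 \cdot 1\right)^{2} = 9 + \left(\left(-10\right) 1\right)^{2} = 9 + \left(-10\right)^{2} = 9 + 100 = 109$)
$\left(E + n\right) \left(-134\right) = \left(-16 + 109\right) \left(-134\right) = 93 \left(-134\right) = -12462$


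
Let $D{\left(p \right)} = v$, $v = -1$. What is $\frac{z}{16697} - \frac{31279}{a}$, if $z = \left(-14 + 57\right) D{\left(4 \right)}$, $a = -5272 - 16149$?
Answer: $\frac{16817560}{11537627} \approx 1.4576$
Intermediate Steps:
$a = -21421$ ($a = -5272 - 16149 = -21421$)
$D{\left(p \right)} = -1$
$z = -43$ ($z = \left(-14 + 57\right) \left(-1\right) = 43 \left(-1\right) = -43$)
$\frac{z}{16697} - \frac{31279}{a} = - \frac{43}{16697} - \frac{31279}{-21421} = \left(-43\right) \frac{1}{16697} - - \frac{1009}{691} = - \frac{43}{16697} + \frac{1009}{691} = \frac{16817560}{11537627}$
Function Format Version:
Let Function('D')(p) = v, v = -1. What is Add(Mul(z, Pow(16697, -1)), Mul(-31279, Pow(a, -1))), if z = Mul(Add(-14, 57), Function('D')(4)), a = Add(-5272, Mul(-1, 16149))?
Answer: Rational(16817560, 11537627) ≈ 1.4576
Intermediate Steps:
a = -21421 (a = Add(-5272, -16149) = -21421)
Function('D')(p) = -1
z = -43 (z = Mul(Add(-14, 57), -1) = Mul(43, -1) = -43)
Add(Mul(z, Pow(16697, -1)), Mul(-31279, Pow(a, -1))) = Add(Mul(-43, Pow(16697, -1)), Mul(-31279, Pow(-21421, -1))) = Add(Mul(-43, Rational(1, 16697)), Mul(-31279, Rational(-1, 21421))) = Add(Rational(-43, 16697), Rational(1009, 691)) = Rational(16817560, 11537627)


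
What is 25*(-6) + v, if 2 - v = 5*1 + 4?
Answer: -157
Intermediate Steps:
v = -7 (v = 2 - (5*1 + 4) = 2 - (5 + 4) = 2 - 1*9 = 2 - 9 = -7)
25*(-6) + v = 25*(-6) - 7 = -150 - 7 = -157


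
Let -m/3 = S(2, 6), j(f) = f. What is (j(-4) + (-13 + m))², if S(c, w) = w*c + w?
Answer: 5041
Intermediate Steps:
S(c, w) = w + c*w (S(c, w) = c*w + w = w + c*w)
m = -54 (m = -18*(1 + 2) = -18*3 = -3*18 = -54)
(j(-4) + (-13 + m))² = (-4 + (-13 - 54))² = (-4 - 67)² = (-71)² = 5041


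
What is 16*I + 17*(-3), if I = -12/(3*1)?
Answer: -115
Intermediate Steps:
I = -4 (I = -12/3 = -12*1/3 = -4)
16*I + 17*(-3) = 16*(-4) + 17*(-3) = -64 - 51 = -115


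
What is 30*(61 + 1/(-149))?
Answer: 272640/149 ≈ 1829.8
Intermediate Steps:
30*(61 + 1/(-149)) = 30*(61 - 1/149) = 30*(9088/149) = 272640/149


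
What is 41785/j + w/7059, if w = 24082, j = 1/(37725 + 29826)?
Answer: 19924864262647/7059 ≈ 2.8226e+9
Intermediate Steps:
j = 1/67551 ≈ 1.4804e-5
41785/j + w/7059 = 41785/(1/67551) + 24082/7059 = 41785*67551 + 24082*(1/7059) = 2822618535 + 24082/7059 = 19924864262647/7059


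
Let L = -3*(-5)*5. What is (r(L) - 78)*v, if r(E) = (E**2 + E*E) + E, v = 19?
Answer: 213693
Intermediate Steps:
L = 75 (L = 15*5 = 75)
r(E) = E + 2*E**2 (r(E) = (E**2 + E**2) + E = 2*E**2 + E = E + 2*E**2)
(r(L) - 78)*v = (75*(1 + 2*75) - 78)*19 = (75*(1 + 150) - 78)*19 = (75*151 - 78)*19 = (11325 - 78)*19 = 11247*19 = 213693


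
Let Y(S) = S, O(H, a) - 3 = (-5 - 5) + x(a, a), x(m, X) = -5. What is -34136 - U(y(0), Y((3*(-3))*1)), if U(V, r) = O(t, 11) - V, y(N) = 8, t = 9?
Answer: -34116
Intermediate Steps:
O(H, a) = -12 (O(H, a) = 3 + ((-5 - 5) - 5) = 3 + (-10 - 5) = 3 - 15 = -12)
U(V, r) = -12 - V
-34136 - U(y(0), Y((3*(-3))*1)) = -34136 - (-12 - 1*8) = -34136 - (-12 - 8) = -34136 - 1*(-20) = -34136 + 20 = -34116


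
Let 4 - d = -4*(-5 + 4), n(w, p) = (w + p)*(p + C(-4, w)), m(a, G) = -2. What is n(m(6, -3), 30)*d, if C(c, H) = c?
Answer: 0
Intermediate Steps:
n(w, p) = (-4 + p)*(p + w) (n(w, p) = (w + p)*(p - 4) = (p + w)*(-4 + p) = (-4 + p)*(p + w))
d = 0 (d = 4 - (-4)*(-5 + 4) = 4 - (-4)*(-1) = 4 - 1*4 = 4 - 4 = 0)
n(m(6, -3), 30)*d = (30² - 4*30 - 4*(-2) + 30*(-2))*0 = (900 - 120 + 8 - 60)*0 = 728*0 = 0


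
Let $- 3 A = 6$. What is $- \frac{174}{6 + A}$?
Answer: $- \frac{87}{2} \approx -43.5$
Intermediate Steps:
$A = -2$ ($A = \left(- \frac{1}{3}\right) 6 = -2$)
$- \frac{174}{6 + A} = - \frac{174}{6 - 2} = - \frac{174}{4} = \left(-174\right) \frac{1}{4} = - \frac{87}{2}$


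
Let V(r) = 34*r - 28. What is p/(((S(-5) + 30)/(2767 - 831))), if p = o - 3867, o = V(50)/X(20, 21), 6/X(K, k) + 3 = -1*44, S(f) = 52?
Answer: -49264424/123 ≈ -4.0052e+5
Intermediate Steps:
V(r) = -28 + 34*r
X(K, k) = -6/47 (X(K, k) = 6/(-3 - 1*44) = 6/(-3 - 44) = 6/(-47) = 6*(-1/47) = -6/47)
o = -39292/3 (o = (-28 + 34*50)/(-6/47) = (-28 + 1700)*(-47/6) = 1672*(-47/6) = -39292/3 ≈ -13097.)
p = -50893/3 (p = -39292/3 - 3867 = -50893/3 ≈ -16964.)
p/(((S(-5) + 30)/(2767 - 831))) = -50893*(2767 - 831)/(52 + 30)/3 = -50893/(3*(82/1936)) = -50893/(3*(82*(1/1936))) = -50893/(3*41/968) = -50893/3*968/41 = -49264424/123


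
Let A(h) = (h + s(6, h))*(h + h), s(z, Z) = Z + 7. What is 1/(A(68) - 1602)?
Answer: 1/17846 ≈ 5.6035e-5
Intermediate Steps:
s(z, Z) = 7 + Z
A(h) = 2*h*(7 + 2*h) (A(h) = (h + (7 + h))*(h + h) = (7 + 2*h)*(2*h) = 2*h*(7 + 2*h))
1/(A(68) - 1602) = 1/(2*68*(7 + 2*68) - 1602) = 1/(2*68*(7 + 136) - 1602) = 1/(2*68*143 - 1602) = 1/(19448 - 1602) = 1/17846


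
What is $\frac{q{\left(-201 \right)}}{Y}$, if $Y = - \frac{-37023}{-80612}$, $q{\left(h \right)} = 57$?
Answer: $- \frac{218804}{1763} \approx -124.11$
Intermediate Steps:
$Y = - \frac{5289}{11516}$ ($Y = - \frac{\left(-37023\right) \left(-1\right)}{80612} = \left(-1\right) \frac{5289}{11516} = - \frac{5289}{11516} \approx -0.45927$)
$\frac{q{\left(-201 \right)}}{Y} = \frac{57}{- \frac{5289}{11516}} = 57 \left(- \frac{11516}{5289}\right) = - \frac{218804}{1763}$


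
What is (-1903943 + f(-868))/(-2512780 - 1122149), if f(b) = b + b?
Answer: 1905679/3634929 ≈ 0.52427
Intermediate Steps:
f(b) = 2*b
(-1903943 + f(-868))/(-2512780 - 1122149) = (-1903943 + 2*(-868))/(-2512780 - 1122149) = (-1903943 - 1736)/(-3634929) = -1905679*(-1/3634929) = 1905679/3634929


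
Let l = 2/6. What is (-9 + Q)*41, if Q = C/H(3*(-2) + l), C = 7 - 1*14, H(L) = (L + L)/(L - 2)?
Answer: -19147/34 ≈ -563.15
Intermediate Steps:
l = 1/3 (l = 2*(1/6) = 1/3 ≈ 0.33333)
H(L) = 2*L/(-2 + L) (H(L) = (2*L)/(-2 + L) = 2*L/(-2 + L))
C = -7 (C = 7 - 14 = -7)
Q = -161/34 (Q = -7*(-2 + (3*(-2) + 1/3))/(2*(3*(-2) + 1/3)) = -7*(-2 + (-6 + 1/3))/(2*(-6 + 1/3)) = -7/(2*(-17/3)/(-2 - 17/3)) = -7/(2*(-17/3)/(-23/3)) = -7/(2*(-17/3)*(-3/23)) = -7/34/23 = -7*23/34 = -161/34 ≈ -4.7353)
(-9 + Q)*41 = (-9 - 161/34)*41 = -467/34*41 = -19147/34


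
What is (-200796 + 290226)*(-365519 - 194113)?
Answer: -50047889760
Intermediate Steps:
(-200796 + 290226)*(-365519 - 194113) = 89430*(-559632) = -50047889760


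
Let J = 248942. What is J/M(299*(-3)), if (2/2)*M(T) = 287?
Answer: 248942/287 ≈ 867.39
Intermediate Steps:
M(T) = 287
J/M(299*(-3)) = 248942/287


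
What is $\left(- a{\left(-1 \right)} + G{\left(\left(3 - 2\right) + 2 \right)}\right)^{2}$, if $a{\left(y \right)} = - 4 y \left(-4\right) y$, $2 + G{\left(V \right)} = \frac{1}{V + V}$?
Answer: $\frac{11449}{36} \approx 318.03$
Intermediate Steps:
$G{\left(V \right)} = -2 + \frac{1}{2 V}$ ($G{\left(V \right)} = -2 + \frac{1}{V + V} = -2 + \frac{1}{2 V}$)
$a{\left(y \right)} = 16 y^{2}$ ($a{\left(y \right)} = 16 y y = 16 y^{2}$)
$\left(- a{\left(-1 \right)} + G{\left(\left(3 - 2\right) + 2 \right)}\right)^{2} = \left(- 16 \left(-1\right)^{2} - \left(2 - \frac{1}{2 \left(\left(3 - 2\right) + 2\right)}\right)\right)^{2} = \left(- 16 \cdot 1 - \left(2 - \frac{1}{2 \left(1 + 2\right)}\right)\right)^{2} = \left(\left(-1\right) 16 - \left(2 - \frac{1}{2 \cdot 3}\right)\right)^{2} = \left(-16 + \left(-2 + \frac{1}{2} \cdot \frac{1}{3}\right)\right)^{2} = \left(-16 + \left(-2 + \frac{1}{6}\right)\right)^{2} = \left(-16 - \frac{11}{6}\right)^{2} = \left(- \frac{107}{6}\right)^{2} = \frac{11449}{36}$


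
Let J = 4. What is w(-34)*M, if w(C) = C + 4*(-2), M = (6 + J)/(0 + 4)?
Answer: -105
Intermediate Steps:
M = 5/2 (M = (6 + 4)/(0 + 4) = 10/4 = 10*(¼) = 5/2 ≈ 2.5000)
w(C) = -8 + C (w(C) = C - 8 = -8 + C)
w(-34)*M = (-8 - 34)*(5/2) = -42*5/2 = -105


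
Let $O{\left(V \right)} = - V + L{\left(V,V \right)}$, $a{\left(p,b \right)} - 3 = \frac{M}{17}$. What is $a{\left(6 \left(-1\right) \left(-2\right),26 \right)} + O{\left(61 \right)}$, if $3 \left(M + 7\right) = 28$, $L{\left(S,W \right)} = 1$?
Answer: $- \frac{2900}{51} \approx -56.863$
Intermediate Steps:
$M = \frac{7}{3}$ ($M = -7 + \frac{1}{3} \cdot 28 = -7 + \frac{28}{3} = \frac{7}{3} \approx 2.3333$)
$a{\left(p,b \right)} = \frac{160}{51}$ ($a{\left(p,b \right)} = 3 + \frac{7}{3 \cdot 17} = 3 + \frac{7}{3} \cdot \frac{1}{17} = 3 + \frac{7}{51} = \frac{160}{51}$)
$O{\left(V \right)} = 1 - V$ ($O{\left(V \right)} = - V + 1 = 1 - V$)
$a{\left(6 \left(-1\right) \left(-2\right),26 \right)} + O{\left(61 \right)} = \frac{160}{51} + \left(1 - 61\right) = \frac{160}{51} - 60 = - \frac{2900}{51}$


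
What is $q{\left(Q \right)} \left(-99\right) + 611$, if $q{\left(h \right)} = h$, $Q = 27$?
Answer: $-2062$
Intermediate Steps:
$q{\left(Q \right)} \left(-99\right) + 611 = 27 \left(-99\right) + 611 = -2673 + 611 = -2062$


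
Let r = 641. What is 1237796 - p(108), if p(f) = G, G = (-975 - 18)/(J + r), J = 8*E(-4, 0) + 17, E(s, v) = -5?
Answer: 254986307/206 ≈ 1.2378e+6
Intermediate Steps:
J = -23 (J = 8*(-5) + 17 = -40 + 17 = -23)
G = -331/206 (G = (-975 - 18)/(-23 + 641) = -993/618 = -993*1/618 = -331/206 ≈ -1.6068)
p(f) = -331/206
1237796 - p(108) = 1237796 - 1*(-331/206) = 1237796 + 331/206 = 254986307/206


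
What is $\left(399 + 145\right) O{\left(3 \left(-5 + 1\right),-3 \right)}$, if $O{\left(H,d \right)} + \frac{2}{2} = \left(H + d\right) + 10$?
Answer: $-3264$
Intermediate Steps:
$O{\left(H,d \right)} = 9 + H + d$ ($O{\left(H,d \right)} = -1 + \left(\left(H + d\right) + 10\right) = -1 + \left(10 + H + d\right) = 9 + H + d$)
$\left(399 + 145\right) O{\left(3 \left(-5 + 1\right),-3 \right)} = \left(399 + 145\right) \left(9 + 3 \left(-5 + 1\right) - 3\right) = 544 \left(9 + 3 \left(-4\right) - 3\right) = 544 \left(9 - 12 - 3\right) = 544 \left(-6\right) = -3264$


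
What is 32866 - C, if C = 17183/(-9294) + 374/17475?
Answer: 593127883541/18045850 ≈ 32868.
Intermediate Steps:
C = -32977441/18045850 (C = 17183*(-1/9294) + 374*(1/17475) = -17183/9294 + 374/17475 = -32977441/18045850 ≈ -1.8274)
32866 - C = 32866 - 1*(-32977441/18045850) = 32866 + 32977441/18045850 = 593127883541/18045850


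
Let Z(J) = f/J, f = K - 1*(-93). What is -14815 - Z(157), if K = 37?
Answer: -2326085/157 ≈ -14816.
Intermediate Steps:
f = 130 (f = 37 - 1*(-93) = 37 + 93 = 130)
Z(J) = 130/J
-14815 - Z(157) = -14815 - 130/157 = -2326085/157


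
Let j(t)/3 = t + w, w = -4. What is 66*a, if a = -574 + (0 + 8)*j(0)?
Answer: -44220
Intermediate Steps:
j(t) = -12 + 3*t (j(t) = 3*(t - 4) = 3*(-4 + t) = -12 + 3*t)
a = -670 (a = -574 + (0 + 8)*(-12 + 3*0) = -574 + 8*(-12 + 0) = -574 + 8*(-12) = -574 - 96 = -670)
66*a = 66*(-670) = -44220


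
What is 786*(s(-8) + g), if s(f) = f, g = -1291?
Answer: -1021014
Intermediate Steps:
786*(s(-8) + g) = 786*(-8 - 1291) = 786*(-1299) = -1021014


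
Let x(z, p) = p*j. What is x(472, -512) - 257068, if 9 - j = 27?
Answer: -247852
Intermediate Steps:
j = -18 (j = 9 - 1*27 = 9 - 27 = -18)
x(z, p) = -18*p (x(z, p) = p*(-18) = -18*p)
x(472, -512) - 257068 = -18*(-512) - 257068 = 9216 - 257068 = -247852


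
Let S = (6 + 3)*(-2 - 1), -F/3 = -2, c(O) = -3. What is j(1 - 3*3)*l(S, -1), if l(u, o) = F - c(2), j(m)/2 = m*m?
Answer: 1152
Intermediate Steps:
F = 6 (F = -3*(-2) = 6)
S = -27 (S = 9*(-3) = -27)
j(m) = 2*m² (j(m) = 2*(m*m) = 2*m²)
l(u, o) = 9 (l(u, o) = 6 - 1*(-3) = 6 + 3 = 9)
j(1 - 3*3)*l(S, -1) = (2*(1 - 3*3)²)*9 = (2*(1 - 9)²)*9 = (2*(-8)²)*9 = (2*64)*9 = 128*9 = 1152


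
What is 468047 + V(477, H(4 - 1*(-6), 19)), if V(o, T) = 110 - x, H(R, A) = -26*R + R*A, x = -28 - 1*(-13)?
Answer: 468172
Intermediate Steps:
x = -15 (x = -28 + 13 = -15)
H(R, A) = -26*R + A*R
V(o, T) = 125 (V(o, T) = 110 - 1*(-15) = 110 + 15 = 125)
468047 + V(477, H(4 - 1*(-6), 19)) = 468047 + 125 = 468172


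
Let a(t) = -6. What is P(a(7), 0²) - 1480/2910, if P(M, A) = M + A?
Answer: -1894/291 ≈ -6.5086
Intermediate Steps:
P(M, A) = A + M
P(a(7), 0²) - 1480/2910 = (0² - 6) - 1480/2910 = (0 - 6) - 1480*1/2910 = -6 - 148/291 = -1894/291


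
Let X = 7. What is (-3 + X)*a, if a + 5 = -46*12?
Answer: -2228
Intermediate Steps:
a = -557 (a = -5 - 46*12 = -5 - 552 = -557)
(-3 + X)*a = (-3 + 7)*(-557) = 4*(-557) = -2228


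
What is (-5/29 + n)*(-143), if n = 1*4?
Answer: -15873/29 ≈ -547.34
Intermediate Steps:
n = 4
(-5/29 + n)*(-143) = (-5/29 + 4)*(-143) = (111/29)*(-143) = -15873/29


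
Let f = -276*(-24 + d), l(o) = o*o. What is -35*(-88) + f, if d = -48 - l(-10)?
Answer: 50552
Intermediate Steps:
l(o) = o²
d = -148 (d = -48 - 1*(-10)² = -48 - 1*100 = -48 - 100 = -148)
f = 47472 (f = -276*(-24 - 148) = -276*(-172) = 47472)
-35*(-88) + f = -35*(-88) + 47472 = 3080 + 47472 = 50552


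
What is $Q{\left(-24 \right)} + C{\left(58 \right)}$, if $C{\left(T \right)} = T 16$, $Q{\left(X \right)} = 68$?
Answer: $996$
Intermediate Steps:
$C{\left(T \right)} = 16 T$
$Q{\left(-24 \right)} + C{\left(58 \right)} = 68 + 16 \cdot 58 = 68 + 928 = 996$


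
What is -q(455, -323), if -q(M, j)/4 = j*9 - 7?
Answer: -11656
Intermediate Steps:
q(M, j) = 28 - 36*j (q(M, j) = -4*(j*9 - 7) = -4*(9*j - 7) = -4*(-7 + 9*j) = 28 - 36*j)
-q(455, -323) = -(28 - 36*(-323)) = -(28 + 11628) = -1*11656 = -11656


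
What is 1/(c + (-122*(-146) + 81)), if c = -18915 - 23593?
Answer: -1/24615 ≈ -4.0626e-5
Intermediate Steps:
c = -42508
1/(c + (-122*(-146) + 81)) = 1/(-42508 + (-122*(-146) + 81)) = 1/(-42508 + (17812 + 81)) = 1/(-42508 + 17893) = 1/(-24615) = -1/24615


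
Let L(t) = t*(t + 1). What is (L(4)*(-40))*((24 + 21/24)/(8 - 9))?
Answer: 19900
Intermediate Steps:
L(t) = t*(1 + t)
(L(4)*(-40))*((24 + 21/24)/(8 - 9)) = ((4*(1 + 4))*(-40))*((24 + 21/24)/(8 - 9)) = ((4*5)*(-40))*((24 + 21*(1/24))/(-1)) = (20*(-40))*((24 + 7/8)*(-1)) = -19900*(-1) = -800*(-199/8) = 19900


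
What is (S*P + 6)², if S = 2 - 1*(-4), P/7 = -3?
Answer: 14400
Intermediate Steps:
P = -21 (P = 7*(-3) = -21)
S = 6 (S = 2 + 4 = 6)
(S*P + 6)² = (6*(-21) + 6)² = (-126 + 6)² = (-120)² = 14400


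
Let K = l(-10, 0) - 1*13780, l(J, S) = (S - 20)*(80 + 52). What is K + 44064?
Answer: 27644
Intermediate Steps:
l(J, S) = -2640 + 132*S (l(J, S) = (-20 + S)*132 = -2640 + 132*S)
K = -16420 (K = (-2640 + 132*0) - 1*13780 = (-2640 + 0) - 13780 = -2640 - 13780 = -16420)
K + 44064 = -16420 + 44064 = 27644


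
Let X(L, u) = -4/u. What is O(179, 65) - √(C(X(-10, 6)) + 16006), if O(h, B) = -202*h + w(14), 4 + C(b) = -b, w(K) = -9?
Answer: -36167 - 2*√36006/3 ≈ -36294.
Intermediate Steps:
C(b) = -4 - b
O(h, B) = -9 - 202*h (O(h, B) = -202*h - 9 = -9 - 202*h)
O(179, 65) - √(C(X(-10, 6)) + 16006) = (-9 - 202*179) - √((-4 - (-4)/6) + 16006) = (-9 - 36158) - √((-4 - (-4)/6) + 16006) = -36167 - √((-4 - 1*(-⅔)) + 16006) = -36167 - √((-4 + ⅔) + 16006) = -36167 - √(-10/3 + 16006) = -36167 - √(48008/3) = -36167 - 2*√36006/3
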